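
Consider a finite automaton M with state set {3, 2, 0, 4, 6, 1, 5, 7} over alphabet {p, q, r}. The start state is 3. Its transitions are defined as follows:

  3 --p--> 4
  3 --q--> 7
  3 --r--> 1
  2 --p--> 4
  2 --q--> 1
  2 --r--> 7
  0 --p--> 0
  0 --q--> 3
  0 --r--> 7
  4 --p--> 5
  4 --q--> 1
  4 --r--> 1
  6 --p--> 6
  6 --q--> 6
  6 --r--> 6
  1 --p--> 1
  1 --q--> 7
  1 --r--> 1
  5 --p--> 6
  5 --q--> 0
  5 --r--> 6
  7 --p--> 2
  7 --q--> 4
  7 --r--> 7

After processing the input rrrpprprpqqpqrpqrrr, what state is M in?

3 → 1 → 1 → 1 → 1 → 1 → 1 → 1 → 1 → 1 → 7 → 4 → 5 → 0 → 7 → 2 → 1 → 1 → 1 → 1

1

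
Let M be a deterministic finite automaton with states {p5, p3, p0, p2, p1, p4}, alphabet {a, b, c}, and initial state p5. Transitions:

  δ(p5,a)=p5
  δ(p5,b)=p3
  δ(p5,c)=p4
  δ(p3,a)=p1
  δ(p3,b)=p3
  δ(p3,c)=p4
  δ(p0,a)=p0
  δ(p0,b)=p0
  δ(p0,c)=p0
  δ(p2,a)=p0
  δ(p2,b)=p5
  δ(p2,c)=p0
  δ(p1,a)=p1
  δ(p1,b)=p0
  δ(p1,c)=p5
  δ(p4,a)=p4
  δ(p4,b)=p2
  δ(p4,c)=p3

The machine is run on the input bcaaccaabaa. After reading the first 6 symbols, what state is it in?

Trace: p5 -b-> p3 -c-> p4 -a-> p4 -a-> p4 -c-> p3 -c-> p4
After 6 symbols: p4.

p4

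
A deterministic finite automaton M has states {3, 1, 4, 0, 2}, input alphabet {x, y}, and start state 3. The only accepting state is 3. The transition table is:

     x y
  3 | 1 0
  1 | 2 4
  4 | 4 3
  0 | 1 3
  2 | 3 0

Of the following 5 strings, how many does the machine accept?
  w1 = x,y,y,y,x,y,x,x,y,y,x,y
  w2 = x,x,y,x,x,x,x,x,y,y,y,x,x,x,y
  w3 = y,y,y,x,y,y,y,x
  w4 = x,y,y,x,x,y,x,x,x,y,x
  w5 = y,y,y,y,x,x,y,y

w1: 3 → 1 → 4 → 3 → 0 → 1 → 4 → 4 → 4 → 3 → 0 → 1 → 4  → end 4, rejected
w2: 3 → 1 → 2 → 0 → 1 → 2 → 3 → 1 → 2 → 0 → 3 → 0 → 1 → 2 → 3 → 0  → end 0, rejected
w3: 3 → 0 → 3 → 0 → 1 → 4 → 3 → 0 → 1  → end 1, rejected
w4: 3 → 1 → 4 → 3 → 1 → 2 → 0 → 1 → 2 → 3 → 0 → 1  → end 1, rejected
w5: 3 → 0 → 3 → 0 → 3 → 1 → 2 → 0 → 3  → end 3, accepted

1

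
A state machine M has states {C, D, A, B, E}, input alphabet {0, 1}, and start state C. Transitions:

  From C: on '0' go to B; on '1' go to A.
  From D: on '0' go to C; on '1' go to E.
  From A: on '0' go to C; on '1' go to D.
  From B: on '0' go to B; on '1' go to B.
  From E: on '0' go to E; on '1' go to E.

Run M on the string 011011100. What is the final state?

C → B → B → B → B → B → B → B → B → B

B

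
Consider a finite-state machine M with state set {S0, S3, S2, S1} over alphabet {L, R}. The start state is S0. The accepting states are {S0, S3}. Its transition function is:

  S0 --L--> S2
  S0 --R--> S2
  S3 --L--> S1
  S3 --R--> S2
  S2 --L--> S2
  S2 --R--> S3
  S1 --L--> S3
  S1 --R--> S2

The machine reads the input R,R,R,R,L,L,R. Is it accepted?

No

start at S0
read 'R': S0 → S2
read 'R': S2 → S3
read 'R': S3 → S2
read 'R': S2 → S3
read 'L': S3 → S1
read 'L': S1 → S3
read 'R': S3 → S2
End state S2 is not accepting.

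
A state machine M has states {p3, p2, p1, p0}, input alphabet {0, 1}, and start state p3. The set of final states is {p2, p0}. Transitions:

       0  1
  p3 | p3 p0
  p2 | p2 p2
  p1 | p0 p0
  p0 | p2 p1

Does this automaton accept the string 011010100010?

start at p3
read '0': p3 → p3
read '1': p3 → p0
read '1': p0 → p1
read '0': p1 → p0
read '1': p0 → p1
read '0': p1 → p0
read '1': p0 → p1
read '0': p1 → p0
read '0': p0 → p2
read '0': p2 → p2
read '1': p2 → p2
read '0': p2 → p2
End state p2 is accepting.

Yes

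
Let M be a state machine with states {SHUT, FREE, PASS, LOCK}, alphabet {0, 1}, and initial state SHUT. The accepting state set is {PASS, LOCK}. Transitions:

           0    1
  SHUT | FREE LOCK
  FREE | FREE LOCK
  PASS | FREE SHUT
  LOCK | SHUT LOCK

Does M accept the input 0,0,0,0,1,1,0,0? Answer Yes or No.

No

SHUT → FREE → FREE → FREE → FREE → LOCK → LOCK → SHUT → FREE
End state FREE is not accepting.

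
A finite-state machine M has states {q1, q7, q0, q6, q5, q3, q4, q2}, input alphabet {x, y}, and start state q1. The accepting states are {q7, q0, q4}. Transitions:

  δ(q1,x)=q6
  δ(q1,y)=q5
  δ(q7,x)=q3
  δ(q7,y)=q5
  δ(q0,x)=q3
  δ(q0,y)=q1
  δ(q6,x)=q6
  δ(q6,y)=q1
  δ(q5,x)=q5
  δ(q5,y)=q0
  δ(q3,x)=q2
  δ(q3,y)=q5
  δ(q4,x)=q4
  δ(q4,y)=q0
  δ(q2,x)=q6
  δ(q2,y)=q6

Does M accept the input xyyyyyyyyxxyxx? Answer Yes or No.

start at q1
read 'x': q1 → q6
read 'y': q6 → q1
read 'y': q1 → q5
read 'y': q5 → q0
read 'y': q0 → q1
read 'y': q1 → q5
read 'y': q5 → q0
read 'y': q0 → q1
read 'y': q1 → q5
read 'x': q5 → q5
read 'x': q5 → q5
read 'y': q5 → q0
read 'x': q0 → q3
read 'x': q3 → q2
End state q2 is not accepting.

No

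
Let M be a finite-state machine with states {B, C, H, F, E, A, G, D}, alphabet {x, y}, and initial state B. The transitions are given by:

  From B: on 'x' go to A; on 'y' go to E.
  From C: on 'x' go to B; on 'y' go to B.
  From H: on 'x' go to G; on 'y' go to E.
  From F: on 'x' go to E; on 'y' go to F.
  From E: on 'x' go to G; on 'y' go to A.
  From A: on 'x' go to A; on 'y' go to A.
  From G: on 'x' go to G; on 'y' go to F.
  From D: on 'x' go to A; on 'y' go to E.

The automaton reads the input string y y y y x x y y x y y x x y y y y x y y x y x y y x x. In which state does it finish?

A

Trace: B -y-> E -y-> A -y-> A -y-> A -x-> A -x-> A -y-> A -y-> A -x-> A -y-> A -y-> A -x-> A -x-> A -y-> A -y-> A -y-> A -y-> A -x-> A -y-> A -y-> A -x-> A -y-> A -x-> A -y-> A -y-> A -x-> A -x-> A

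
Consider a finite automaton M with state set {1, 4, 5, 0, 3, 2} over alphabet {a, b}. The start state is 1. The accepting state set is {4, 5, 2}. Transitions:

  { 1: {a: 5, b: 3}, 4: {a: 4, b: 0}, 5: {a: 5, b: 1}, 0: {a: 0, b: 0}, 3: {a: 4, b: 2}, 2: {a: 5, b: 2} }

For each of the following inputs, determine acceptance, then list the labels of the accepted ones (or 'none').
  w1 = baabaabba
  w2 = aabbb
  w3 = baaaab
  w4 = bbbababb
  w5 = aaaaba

w1:
  start at 1
  read 'b': 1 → 3
  read 'a': 3 → 4
  read 'a': 4 → 4
  read 'b': 4 → 0
  read 'a': 0 → 0
  read 'a': 0 → 0
  read 'b': 0 → 0
  read 'b': 0 → 0
  read 'a': 0 → 0
  end 0, rejected
w2:
  start at 1
  read 'a': 1 → 5
  read 'a': 5 → 5
  read 'b': 5 → 1
  read 'b': 1 → 3
  read 'b': 3 → 2
  end 2, accepted
w3:
  start at 1
  read 'b': 1 → 3
  read 'a': 3 → 4
  read 'a': 4 → 4
  read 'a': 4 → 4
  read 'a': 4 → 4
  read 'b': 4 → 0
  end 0, rejected
w4:
  start at 1
  read 'b': 1 → 3
  read 'b': 3 → 2
  read 'b': 2 → 2
  read 'a': 2 → 5
  read 'b': 5 → 1
  read 'a': 1 → 5
  read 'b': 5 → 1
  read 'b': 1 → 3
  end 3, rejected
w5:
  start at 1
  read 'a': 1 → 5
  read 'a': 5 → 5
  read 'a': 5 → 5
  read 'a': 5 → 5
  read 'b': 5 → 1
  read 'a': 1 → 5
  end 5, accepted

w2, w5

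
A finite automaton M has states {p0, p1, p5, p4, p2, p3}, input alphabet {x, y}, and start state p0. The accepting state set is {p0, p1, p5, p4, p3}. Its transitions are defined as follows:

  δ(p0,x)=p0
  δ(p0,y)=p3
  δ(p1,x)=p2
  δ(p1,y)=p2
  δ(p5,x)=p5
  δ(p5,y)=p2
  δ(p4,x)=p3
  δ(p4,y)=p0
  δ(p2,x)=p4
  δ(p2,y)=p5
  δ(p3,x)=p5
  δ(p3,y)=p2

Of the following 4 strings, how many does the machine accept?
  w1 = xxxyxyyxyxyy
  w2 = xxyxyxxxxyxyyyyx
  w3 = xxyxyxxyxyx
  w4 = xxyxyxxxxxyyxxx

w1:
  start at p0
  read 'x': p0 → p0
  read 'x': p0 → p0
  read 'x': p0 → p0
  read 'y': p0 → p3
  read 'x': p3 → p5
  read 'y': p5 → p2
  read 'y': p2 → p5
  read 'x': p5 → p5
  read 'y': p5 → p2
  read 'x': p2 → p4
  read 'y': p4 → p0
  read 'y': p0 → p3
  end p3, accepted
w2:
  start at p0
  read 'x': p0 → p0
  read 'x': p0 → p0
  read 'y': p0 → p3
  read 'x': p3 → p5
  read 'y': p5 → p2
  read 'x': p2 → p4
  read 'x': p4 → p3
  read 'x': p3 → p5
  read 'x': p5 → p5
  read 'y': p5 → p2
  read 'x': p2 → p4
  read 'y': p4 → p0
  read 'y': p0 → p3
  read 'y': p3 → p2
  read 'y': p2 → p5
  read 'x': p5 → p5
  end p5, accepted
w3:
  start at p0
  read 'x': p0 → p0
  read 'x': p0 → p0
  read 'y': p0 → p3
  read 'x': p3 → p5
  read 'y': p5 → p2
  read 'x': p2 → p4
  read 'x': p4 → p3
  read 'y': p3 → p2
  read 'x': p2 → p4
  read 'y': p4 → p0
  read 'x': p0 → p0
  end p0, accepted
w4:
  start at p0
  read 'x': p0 → p0
  read 'x': p0 → p0
  read 'y': p0 → p3
  read 'x': p3 → p5
  read 'y': p5 → p2
  read 'x': p2 → p4
  read 'x': p4 → p3
  read 'x': p3 → p5
  read 'x': p5 → p5
  read 'x': p5 → p5
  read 'y': p5 → p2
  read 'y': p2 → p5
  read 'x': p5 → p5
  read 'x': p5 → p5
  read 'x': p5 → p5
  end p5, accepted

4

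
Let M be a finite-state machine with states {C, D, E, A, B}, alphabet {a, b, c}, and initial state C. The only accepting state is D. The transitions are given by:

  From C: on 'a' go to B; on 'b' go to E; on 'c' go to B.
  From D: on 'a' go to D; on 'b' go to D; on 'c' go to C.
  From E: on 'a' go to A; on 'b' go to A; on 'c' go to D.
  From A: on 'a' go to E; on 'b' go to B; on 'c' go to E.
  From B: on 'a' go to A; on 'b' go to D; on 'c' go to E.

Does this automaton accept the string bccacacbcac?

No

C → E → D → C → B → E → A → E → A → E → A → E
End state E is not accepting.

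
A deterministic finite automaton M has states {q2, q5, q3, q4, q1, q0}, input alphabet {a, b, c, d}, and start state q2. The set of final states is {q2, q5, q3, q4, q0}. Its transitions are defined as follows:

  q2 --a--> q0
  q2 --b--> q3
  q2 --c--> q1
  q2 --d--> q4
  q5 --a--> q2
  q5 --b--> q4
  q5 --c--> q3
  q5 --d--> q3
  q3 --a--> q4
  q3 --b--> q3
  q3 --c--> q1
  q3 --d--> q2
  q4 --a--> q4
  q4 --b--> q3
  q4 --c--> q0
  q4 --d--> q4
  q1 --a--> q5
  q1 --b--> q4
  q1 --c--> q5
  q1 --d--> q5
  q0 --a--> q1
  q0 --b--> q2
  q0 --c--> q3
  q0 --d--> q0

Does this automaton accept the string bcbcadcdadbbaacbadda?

No

start at q2
read 'b': q2 → q3
read 'c': q3 → q1
read 'b': q1 → q4
read 'c': q4 → q0
read 'a': q0 → q1
read 'd': q1 → q5
read 'c': q5 → q3
read 'd': q3 → q2
read 'a': q2 → q0
read 'd': q0 → q0
read 'b': q0 → q2
read 'b': q2 → q3
read 'a': q3 → q4
read 'a': q4 → q4
read 'c': q4 → q0
read 'b': q0 → q2
read 'a': q2 → q0
read 'd': q0 → q0
read 'd': q0 → q0
read 'a': q0 → q1
End state q1 is not accepting.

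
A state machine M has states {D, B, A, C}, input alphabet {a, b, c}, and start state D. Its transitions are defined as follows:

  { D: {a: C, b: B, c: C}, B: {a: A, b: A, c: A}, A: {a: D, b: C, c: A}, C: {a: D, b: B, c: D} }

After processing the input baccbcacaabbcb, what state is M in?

start at D
read 'b': D → B
read 'a': B → A
read 'c': A → A
read 'c': A → A
read 'b': A → C
read 'c': C → D
read 'a': D → C
read 'c': C → D
read 'a': D → C
read 'a': C → D
read 'b': D → B
read 'b': B → A
read 'c': A → A
read 'b': A → C

C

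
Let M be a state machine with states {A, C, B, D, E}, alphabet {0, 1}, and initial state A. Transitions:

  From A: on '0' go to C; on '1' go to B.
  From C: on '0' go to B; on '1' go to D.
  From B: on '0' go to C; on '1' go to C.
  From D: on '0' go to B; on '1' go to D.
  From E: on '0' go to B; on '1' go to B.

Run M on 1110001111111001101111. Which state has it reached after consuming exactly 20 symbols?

D

start at A
read '1': A → B
read '1': B → C
read '1': C → D
read '0': D → B
read '0': B → C
read '0': C → B
read '1': B → C
read '1': C → D
read '1': D → D
read '1': D → D
read '1': D → D
read '1': D → D
read '1': D → D
read '0': D → B
read '0': B → C
read '1': C → D
read '1': D → D
read '0': D → B
read '1': B → C
read '1': C → D
After 20 symbols: D.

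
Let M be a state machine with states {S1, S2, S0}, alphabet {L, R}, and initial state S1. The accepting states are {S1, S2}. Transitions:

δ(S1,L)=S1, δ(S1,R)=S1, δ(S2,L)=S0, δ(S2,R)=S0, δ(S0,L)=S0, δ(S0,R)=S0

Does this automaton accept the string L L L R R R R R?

S1 → S1 → S1 → S1 → S1 → S1 → S1 → S1 → S1
End state S1 is accepting.

Yes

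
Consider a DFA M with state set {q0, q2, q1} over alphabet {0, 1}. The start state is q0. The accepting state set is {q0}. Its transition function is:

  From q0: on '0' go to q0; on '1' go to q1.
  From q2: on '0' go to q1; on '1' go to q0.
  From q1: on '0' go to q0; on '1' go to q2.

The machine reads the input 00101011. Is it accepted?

No

q0 → q0 → q0 → q1 → q0 → q1 → q0 → q1 → q2
End state q2 is not accepting.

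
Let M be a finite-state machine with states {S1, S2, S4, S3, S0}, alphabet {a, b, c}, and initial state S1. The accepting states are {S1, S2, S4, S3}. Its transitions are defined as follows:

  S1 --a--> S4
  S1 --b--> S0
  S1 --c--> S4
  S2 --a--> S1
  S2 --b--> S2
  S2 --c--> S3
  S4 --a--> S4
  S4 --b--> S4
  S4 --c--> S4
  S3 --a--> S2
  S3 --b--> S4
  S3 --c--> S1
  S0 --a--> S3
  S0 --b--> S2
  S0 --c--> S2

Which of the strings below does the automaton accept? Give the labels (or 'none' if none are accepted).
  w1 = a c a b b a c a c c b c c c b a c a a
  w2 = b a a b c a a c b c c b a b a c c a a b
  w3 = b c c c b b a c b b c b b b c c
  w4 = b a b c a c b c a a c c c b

w1, w2, w3, w4

w1: S1 → S4 → S4 → S4 → S4 → S4 → S4 → S4 → S4 → S4 → S4 → S4 → S4 → S4 → S4 → S4 → S4 → S4 → S4 → S4  → end S4, accepted
w2: S1 → S0 → S3 → S2 → S2 → S3 → S2 → S1 → S4 → S4 → S4 → S4 → S4 → S4 → S4 → S4 → S4 → S4 → S4 → S4 → S4  → end S4, accepted
w3: S1 → S0 → S2 → S3 → S1 → S0 → S2 → S1 → S4 → S4 → S4 → S4 → S4 → S4 → S4 → S4 → S4  → end S4, accepted
w4: S1 → S0 → S3 → S4 → S4 → S4 → S4 → S4 → S4 → S4 → S4 → S4 → S4 → S4 → S4  → end S4, accepted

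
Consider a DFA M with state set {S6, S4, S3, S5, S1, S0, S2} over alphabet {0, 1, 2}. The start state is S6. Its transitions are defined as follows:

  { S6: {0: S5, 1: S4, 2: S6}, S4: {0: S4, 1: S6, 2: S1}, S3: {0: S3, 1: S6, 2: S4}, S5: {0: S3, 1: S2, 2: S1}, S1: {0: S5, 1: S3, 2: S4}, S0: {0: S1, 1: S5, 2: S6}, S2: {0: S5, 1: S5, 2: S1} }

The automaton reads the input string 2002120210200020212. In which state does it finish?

S6 → S6 → S5 → S3 → S4 → S6 → S6 → S5 → S1 → S3 → S3 → S4 → S4 → S4 → S4 → S1 → S5 → S1 → S3 → S4

S4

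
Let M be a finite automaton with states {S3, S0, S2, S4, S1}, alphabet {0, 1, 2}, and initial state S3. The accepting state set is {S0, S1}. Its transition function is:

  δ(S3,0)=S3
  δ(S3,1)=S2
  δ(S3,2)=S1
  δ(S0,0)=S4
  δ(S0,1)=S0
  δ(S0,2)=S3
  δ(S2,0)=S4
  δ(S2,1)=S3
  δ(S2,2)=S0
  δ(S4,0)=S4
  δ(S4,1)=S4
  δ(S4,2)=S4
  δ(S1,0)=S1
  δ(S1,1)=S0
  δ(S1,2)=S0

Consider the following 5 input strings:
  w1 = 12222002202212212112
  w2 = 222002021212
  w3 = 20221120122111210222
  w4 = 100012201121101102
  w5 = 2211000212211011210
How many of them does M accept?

w1:
  start at S3
  read '1': S3 → S2
  read '2': S2 → S0
  read '2': S0 → S3
  read '2': S3 → S1
  read '2': S1 → S0
  read '0': S0 → S4
  read '0': S4 → S4
  read '2': S4 → S4
  read '2': S4 → S4
  read '0': S4 → S4
  read '2': S4 → S4
  read '2': S4 → S4
  read '1': S4 → S4
  read '2': S4 → S4
  read '2': S4 → S4
  read '1': S4 → S4
  read '2': S4 → S4
  read '1': S4 → S4
  read '1': S4 → S4
  read '2': S4 → S4
  end S4, rejected
w2:
  start at S3
  read '2': S3 → S1
  read '2': S1 → S0
  read '2': S0 → S3
  read '0': S3 → S3
  read '0': S3 → S3
  read '2': S3 → S1
  read '0': S1 → S1
  read '2': S1 → S0
  read '1': S0 → S0
  read '2': S0 → S3
  read '1': S3 → S2
  read '2': S2 → S0
  end S0, accepted
w3:
  start at S3
  read '2': S3 → S1
  read '0': S1 → S1
  read '2': S1 → S0
  read '2': S0 → S3
  read '1': S3 → S2
  read '1': S2 → S3
  read '2': S3 → S1
  read '0': S1 → S1
  read '1': S1 → S0
  read '2': S0 → S3
  read '2': S3 → S1
  read '1': S1 → S0
  read '1': S0 → S0
  read '1': S0 → S0
  read '2': S0 → S3
  read '1': S3 → S2
  read '0': S2 → S4
  read '2': S4 → S4
  read '2': S4 → S4
  read '2': S4 → S4
  end S4, rejected
w4:
  start at S3
  read '1': S3 → S2
  read '0': S2 → S4
  read '0': S4 → S4
  read '0': S4 → S4
  read '1': S4 → S4
  read '2': S4 → S4
  read '2': S4 → S4
  read '0': S4 → S4
  read '1': S4 → S4
  read '1': S4 → S4
  read '2': S4 → S4
  read '1': S4 → S4
  read '1': S4 → S4
  read '0': S4 → S4
  read '1': S4 → S4
  read '1': S4 → S4
  read '0': S4 → S4
  read '2': S4 → S4
  end S4, rejected
w5:
  start at S3
  read '2': S3 → S1
  read '2': S1 → S0
  read '1': S0 → S0
  read '1': S0 → S0
  read '0': S0 → S4
  read '0': S4 → S4
  read '0': S4 → S4
  read '2': S4 → S4
  read '1': S4 → S4
  read '2': S4 → S4
  read '2': S4 → S4
  read '1': S4 → S4
  read '1': S4 → S4
  read '0': S4 → S4
  read '1': S4 → S4
  read '1': S4 → S4
  read '2': S4 → S4
  read '1': S4 → S4
  read '0': S4 → S4
  end S4, rejected

1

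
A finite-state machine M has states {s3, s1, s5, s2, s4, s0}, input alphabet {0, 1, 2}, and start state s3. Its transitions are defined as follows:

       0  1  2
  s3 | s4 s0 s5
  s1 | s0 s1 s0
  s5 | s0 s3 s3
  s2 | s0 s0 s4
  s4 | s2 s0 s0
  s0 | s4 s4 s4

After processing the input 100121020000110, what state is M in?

s3 → s0 → s4 → s2 → s0 → s4 → s0 → s4 → s0 → s4 → s2 → s0 → s4 → s0 → s4 → s2

s2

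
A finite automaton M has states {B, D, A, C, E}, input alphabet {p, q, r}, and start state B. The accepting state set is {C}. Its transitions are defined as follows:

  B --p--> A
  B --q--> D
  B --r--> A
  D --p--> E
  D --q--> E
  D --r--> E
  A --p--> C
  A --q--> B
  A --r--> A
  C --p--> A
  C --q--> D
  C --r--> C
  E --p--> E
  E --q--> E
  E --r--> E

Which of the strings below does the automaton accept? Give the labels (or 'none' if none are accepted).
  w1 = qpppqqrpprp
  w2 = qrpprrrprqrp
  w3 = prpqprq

none

w1: Trace: B -q-> D -p-> E -p-> E -p-> E -q-> E -q-> E -r-> E -p-> E -p-> E -r-> E -p-> E  → end E, rejected
w2: Trace: B -q-> D -r-> E -p-> E -p-> E -r-> E -r-> E -r-> E -p-> E -r-> E -q-> E -r-> E -p-> E  → end E, rejected
w3: Trace: B -p-> A -r-> A -p-> C -q-> D -p-> E -r-> E -q-> E  → end E, rejected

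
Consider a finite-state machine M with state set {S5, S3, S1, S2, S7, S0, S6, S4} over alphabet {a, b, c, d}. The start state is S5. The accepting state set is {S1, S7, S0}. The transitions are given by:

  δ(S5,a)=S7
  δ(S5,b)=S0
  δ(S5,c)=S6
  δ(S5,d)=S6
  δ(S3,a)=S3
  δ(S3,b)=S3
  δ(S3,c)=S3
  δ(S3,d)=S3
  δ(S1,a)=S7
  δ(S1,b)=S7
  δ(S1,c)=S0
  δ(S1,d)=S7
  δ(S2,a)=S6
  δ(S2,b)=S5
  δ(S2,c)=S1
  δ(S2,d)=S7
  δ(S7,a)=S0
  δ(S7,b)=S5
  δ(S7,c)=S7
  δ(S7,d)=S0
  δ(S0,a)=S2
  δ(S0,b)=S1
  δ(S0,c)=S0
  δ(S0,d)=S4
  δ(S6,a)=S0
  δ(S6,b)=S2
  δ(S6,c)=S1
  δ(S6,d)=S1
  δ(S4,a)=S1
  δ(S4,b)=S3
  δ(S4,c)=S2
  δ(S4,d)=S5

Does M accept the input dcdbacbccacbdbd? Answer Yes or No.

Yes

Trace: S5 -d-> S6 -c-> S1 -d-> S7 -b-> S5 -a-> S7 -c-> S7 -b-> S5 -c-> S6 -c-> S1 -a-> S7 -c-> S7 -b-> S5 -d-> S6 -b-> S2 -d-> S7
End state S7 is accepting.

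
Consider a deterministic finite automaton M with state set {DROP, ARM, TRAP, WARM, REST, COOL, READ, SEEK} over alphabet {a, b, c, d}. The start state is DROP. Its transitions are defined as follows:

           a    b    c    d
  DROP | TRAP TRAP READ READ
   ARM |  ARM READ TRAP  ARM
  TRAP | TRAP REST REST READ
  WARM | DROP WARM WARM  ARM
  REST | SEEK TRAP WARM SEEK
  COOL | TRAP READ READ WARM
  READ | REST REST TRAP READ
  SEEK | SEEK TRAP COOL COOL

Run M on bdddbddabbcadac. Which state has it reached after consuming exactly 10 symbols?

TRAP

DROP → TRAP → READ → READ → READ → REST → SEEK → COOL → TRAP → REST → TRAP
After 10 symbols: TRAP.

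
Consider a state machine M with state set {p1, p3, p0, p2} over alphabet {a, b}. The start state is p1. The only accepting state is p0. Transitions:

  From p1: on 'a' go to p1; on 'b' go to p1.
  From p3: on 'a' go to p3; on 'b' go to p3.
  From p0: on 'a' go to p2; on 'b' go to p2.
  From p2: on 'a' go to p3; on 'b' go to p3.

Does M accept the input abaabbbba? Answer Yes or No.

No

Trace: p1 -a-> p1 -b-> p1 -a-> p1 -a-> p1 -b-> p1 -b-> p1 -b-> p1 -b-> p1 -a-> p1
End state p1 is not accepting.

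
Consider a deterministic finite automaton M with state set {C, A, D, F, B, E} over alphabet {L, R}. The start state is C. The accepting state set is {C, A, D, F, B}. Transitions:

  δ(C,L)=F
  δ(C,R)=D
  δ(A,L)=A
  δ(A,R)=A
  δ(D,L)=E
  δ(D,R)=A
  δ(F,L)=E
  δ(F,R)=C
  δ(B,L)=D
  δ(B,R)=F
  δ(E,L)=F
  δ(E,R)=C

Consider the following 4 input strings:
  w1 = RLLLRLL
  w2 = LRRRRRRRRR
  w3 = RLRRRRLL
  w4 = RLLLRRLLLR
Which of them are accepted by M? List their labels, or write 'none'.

w2, w3, w4

w1: Trace: C -R-> D -L-> E -L-> F -L-> E -R-> C -L-> F -L-> E  → end E, rejected
w2: Trace: C -L-> F -R-> C -R-> D -R-> A -R-> A -R-> A -R-> A -R-> A -R-> A -R-> A  → end A, accepted
w3: Trace: C -R-> D -L-> E -R-> C -R-> D -R-> A -R-> A -L-> A -L-> A  → end A, accepted
w4: Trace: C -R-> D -L-> E -L-> F -L-> E -R-> C -R-> D -L-> E -L-> F -L-> E -R-> C  → end C, accepted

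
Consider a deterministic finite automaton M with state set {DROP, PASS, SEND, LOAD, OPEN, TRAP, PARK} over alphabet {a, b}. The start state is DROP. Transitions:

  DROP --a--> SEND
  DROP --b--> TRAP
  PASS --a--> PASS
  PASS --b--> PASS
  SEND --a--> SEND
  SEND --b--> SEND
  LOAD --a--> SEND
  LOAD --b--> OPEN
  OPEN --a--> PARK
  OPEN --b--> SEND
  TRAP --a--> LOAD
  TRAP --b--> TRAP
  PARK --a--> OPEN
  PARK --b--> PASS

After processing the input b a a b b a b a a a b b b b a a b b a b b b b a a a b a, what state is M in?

DROP → TRAP → LOAD → SEND → SEND → SEND → SEND → SEND → SEND → SEND → SEND → SEND → SEND → SEND → SEND → SEND → SEND → SEND → SEND → SEND → SEND → SEND → SEND → SEND → SEND → SEND → SEND → SEND → SEND

SEND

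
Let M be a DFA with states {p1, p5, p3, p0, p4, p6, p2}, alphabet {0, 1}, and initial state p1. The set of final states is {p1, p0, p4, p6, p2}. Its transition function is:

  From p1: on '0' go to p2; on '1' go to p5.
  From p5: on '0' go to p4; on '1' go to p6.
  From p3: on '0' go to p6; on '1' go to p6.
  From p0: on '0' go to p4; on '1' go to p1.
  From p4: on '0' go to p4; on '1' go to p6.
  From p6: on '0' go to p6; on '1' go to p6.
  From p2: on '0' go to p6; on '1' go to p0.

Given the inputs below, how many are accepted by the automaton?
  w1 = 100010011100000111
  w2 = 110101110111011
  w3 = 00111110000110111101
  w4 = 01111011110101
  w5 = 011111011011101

5

w1:
  start at p1
  read '1': p1 → p5
  read '0': p5 → p4
  read '0': p4 → p4
  read '0': p4 → p4
  read '1': p4 → p6
  read '0': p6 → p6
  read '0': p6 → p6
  read '1': p6 → p6
  read '1': p6 → p6
  read '1': p6 → p6
  read '0': p6 → p6
  read '0': p6 → p6
  read '0': p6 → p6
  read '0': p6 → p6
  read '0': p6 → p6
  read '1': p6 → p6
  read '1': p6 → p6
  read '1': p6 → p6
  end p6, accepted
w2:
  start at p1
  read '1': p1 → p5
  read '1': p5 → p6
  read '0': p6 → p6
  read '1': p6 → p6
  read '0': p6 → p6
  read '1': p6 → p6
  read '1': p6 → p6
  read '1': p6 → p6
  read '0': p6 → p6
  read '1': p6 → p6
  read '1': p6 → p6
  read '1': p6 → p6
  read '0': p6 → p6
  read '1': p6 → p6
  read '1': p6 → p6
  end p6, accepted
w3:
  start at p1
  read '0': p1 → p2
  read '0': p2 → p6
  read '1': p6 → p6
  read '1': p6 → p6
  read '1': p6 → p6
  read '1': p6 → p6
  read '1': p6 → p6
  read '0': p6 → p6
  read '0': p6 → p6
  read '0': p6 → p6
  read '0': p6 → p6
  read '1': p6 → p6
  read '1': p6 → p6
  read '0': p6 → p6
  read '1': p6 → p6
  read '1': p6 → p6
  read '1': p6 → p6
  read '1': p6 → p6
  read '0': p6 → p6
  read '1': p6 → p6
  end p6, accepted
w4:
  start at p1
  read '0': p1 → p2
  read '1': p2 → p0
  read '1': p0 → p1
  read '1': p1 → p5
  read '1': p5 → p6
  read '0': p6 → p6
  read '1': p6 → p6
  read '1': p6 → p6
  read '1': p6 → p6
  read '1': p6 → p6
  read '0': p6 → p6
  read '1': p6 → p6
  read '0': p6 → p6
  read '1': p6 → p6
  end p6, accepted
w5:
  start at p1
  read '0': p1 → p2
  read '1': p2 → p0
  read '1': p0 → p1
  read '1': p1 → p5
  read '1': p5 → p6
  read '1': p6 → p6
  read '0': p6 → p6
  read '1': p6 → p6
  read '1': p6 → p6
  read '0': p6 → p6
  read '1': p6 → p6
  read '1': p6 → p6
  read '1': p6 → p6
  read '0': p6 → p6
  read '1': p6 → p6
  end p6, accepted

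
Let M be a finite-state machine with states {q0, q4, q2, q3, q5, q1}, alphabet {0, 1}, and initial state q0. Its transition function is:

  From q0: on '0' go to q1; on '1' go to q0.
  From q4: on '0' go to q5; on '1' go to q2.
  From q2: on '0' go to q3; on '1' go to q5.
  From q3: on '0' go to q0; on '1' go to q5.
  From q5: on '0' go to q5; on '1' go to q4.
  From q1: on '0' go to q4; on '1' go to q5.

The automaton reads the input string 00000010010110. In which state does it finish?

q3

Trace: q0 -0-> q1 -0-> q4 -0-> q5 -0-> q5 -0-> q5 -0-> q5 -1-> q4 -0-> q5 -0-> q5 -1-> q4 -0-> q5 -1-> q4 -1-> q2 -0-> q3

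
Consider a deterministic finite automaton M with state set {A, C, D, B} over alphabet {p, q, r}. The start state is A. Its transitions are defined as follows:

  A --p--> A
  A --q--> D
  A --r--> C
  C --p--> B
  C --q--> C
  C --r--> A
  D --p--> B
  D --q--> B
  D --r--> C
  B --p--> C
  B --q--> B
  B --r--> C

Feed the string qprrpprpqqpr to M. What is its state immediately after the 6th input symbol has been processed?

A

Trace: A -q-> D -p-> B -r-> C -r-> A -p-> A -p-> A
After 6 symbols: A.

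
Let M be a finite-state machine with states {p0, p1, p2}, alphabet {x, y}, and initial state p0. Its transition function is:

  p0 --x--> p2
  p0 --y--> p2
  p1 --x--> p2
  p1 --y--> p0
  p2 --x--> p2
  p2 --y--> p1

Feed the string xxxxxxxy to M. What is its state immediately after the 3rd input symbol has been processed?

p2

start at p0
read 'x': p0 → p2
read 'x': p2 → p2
read 'x': p2 → p2
After 3 symbols: p2.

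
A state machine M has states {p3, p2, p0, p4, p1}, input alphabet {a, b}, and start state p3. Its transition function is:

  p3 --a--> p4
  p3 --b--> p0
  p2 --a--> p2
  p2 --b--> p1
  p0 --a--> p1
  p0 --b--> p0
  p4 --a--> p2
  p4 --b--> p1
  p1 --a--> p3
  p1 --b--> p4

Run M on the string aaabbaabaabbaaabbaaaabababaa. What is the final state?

p2

p3 → p4 → p2 → p2 → p1 → p4 → p2 → p2 → p1 → p3 → p4 → p1 → p4 → p2 → p2 → p2 → p1 → p4 → p2 → p2 → p2 → p2 → p1 → p3 → p0 → p1 → p4 → p2 → p2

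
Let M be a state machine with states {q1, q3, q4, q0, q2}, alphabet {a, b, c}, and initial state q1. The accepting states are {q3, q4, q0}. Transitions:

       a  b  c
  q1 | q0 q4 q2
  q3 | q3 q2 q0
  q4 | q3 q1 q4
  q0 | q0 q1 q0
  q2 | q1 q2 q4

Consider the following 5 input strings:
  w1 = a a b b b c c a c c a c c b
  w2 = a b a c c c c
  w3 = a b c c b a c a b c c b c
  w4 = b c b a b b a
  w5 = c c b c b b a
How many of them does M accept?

w1:
  start at q1
  read 'a': q1 → q0
  read 'a': q0 → q0
  read 'b': q0 → q1
  read 'b': q1 → q4
  read 'b': q4 → q1
  read 'c': q1 → q2
  read 'c': q2 → q4
  read 'a': q4 → q3
  read 'c': q3 → q0
  read 'c': q0 → q0
  read 'a': q0 → q0
  read 'c': q0 → q0
  read 'c': q0 → q0
  read 'b': q0 → q1
  end q1, rejected
w2:
  start at q1
  read 'a': q1 → q0
  read 'b': q0 → q1
  read 'a': q1 → q0
  read 'c': q0 → q0
  read 'c': q0 → q0
  read 'c': q0 → q0
  read 'c': q0 → q0
  end q0, accepted
w3:
  start at q1
  read 'a': q1 → q0
  read 'b': q0 → q1
  read 'c': q1 → q2
  read 'c': q2 → q4
  read 'b': q4 → q1
  read 'a': q1 → q0
  read 'c': q0 → q0
  read 'a': q0 → q0
  read 'b': q0 → q1
  read 'c': q1 → q2
  read 'c': q2 → q4
  read 'b': q4 → q1
  read 'c': q1 → q2
  end q2, rejected
w4:
  start at q1
  read 'b': q1 → q4
  read 'c': q4 → q4
  read 'b': q4 → q1
  read 'a': q1 → q0
  read 'b': q0 → q1
  read 'b': q1 → q4
  read 'a': q4 → q3
  end q3, accepted
w5:
  start at q1
  read 'c': q1 → q2
  read 'c': q2 → q4
  read 'b': q4 → q1
  read 'c': q1 → q2
  read 'b': q2 → q2
  read 'b': q2 → q2
  read 'a': q2 → q1
  end q1, rejected

2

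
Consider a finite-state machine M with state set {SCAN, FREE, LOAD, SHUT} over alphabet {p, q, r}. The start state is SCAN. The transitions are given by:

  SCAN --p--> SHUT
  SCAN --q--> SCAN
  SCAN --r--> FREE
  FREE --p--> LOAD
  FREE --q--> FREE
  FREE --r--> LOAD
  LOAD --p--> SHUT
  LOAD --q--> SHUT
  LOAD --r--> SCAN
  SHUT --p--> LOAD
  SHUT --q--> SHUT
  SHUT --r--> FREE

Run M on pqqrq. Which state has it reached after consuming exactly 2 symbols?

Trace: SCAN -p-> SHUT -q-> SHUT
After 2 symbols: SHUT.

SHUT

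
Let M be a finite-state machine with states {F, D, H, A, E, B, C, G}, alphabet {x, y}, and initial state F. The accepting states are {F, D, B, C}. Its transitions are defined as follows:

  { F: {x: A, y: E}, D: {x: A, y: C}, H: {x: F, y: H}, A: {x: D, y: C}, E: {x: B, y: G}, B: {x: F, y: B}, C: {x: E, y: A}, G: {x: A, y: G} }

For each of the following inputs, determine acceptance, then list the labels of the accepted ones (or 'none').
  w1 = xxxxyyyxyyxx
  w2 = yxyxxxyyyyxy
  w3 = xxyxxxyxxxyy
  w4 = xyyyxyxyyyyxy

w1:
  start at F
  read 'x': F → A
  read 'x': A → D
  read 'x': D → A
  read 'x': A → D
  read 'y': D → C
  read 'y': C → A
  read 'y': A → C
  read 'x': C → E
  read 'y': E → G
  read 'y': G → G
  read 'x': G → A
  read 'x': A → D
  end D, accepted
w2:
  start at F
  read 'y': F → E
  read 'x': E → B
  read 'y': B → B
  read 'x': B → F
  read 'x': F → A
  read 'x': A → D
  read 'y': D → C
  read 'y': C → A
  read 'y': A → C
  read 'y': C → A
  read 'x': A → D
  read 'y': D → C
  end C, accepted
w3:
  start at F
  read 'x': F → A
  read 'x': A → D
  read 'y': D → C
  read 'x': C → E
  read 'x': E → B
  read 'x': B → F
  read 'y': F → E
  read 'x': E → B
  read 'x': B → F
  read 'x': F → A
  read 'y': A → C
  read 'y': C → A
  end A, rejected
w4:
  start at F
  read 'x': F → A
  read 'y': A → C
  read 'y': C → A
  read 'y': A → C
  read 'x': C → E
  read 'y': E → G
  read 'x': G → A
  read 'y': A → C
  read 'y': C → A
  read 'y': A → C
  read 'y': C → A
  read 'x': A → D
  read 'y': D → C
  end C, accepted

w1, w2, w4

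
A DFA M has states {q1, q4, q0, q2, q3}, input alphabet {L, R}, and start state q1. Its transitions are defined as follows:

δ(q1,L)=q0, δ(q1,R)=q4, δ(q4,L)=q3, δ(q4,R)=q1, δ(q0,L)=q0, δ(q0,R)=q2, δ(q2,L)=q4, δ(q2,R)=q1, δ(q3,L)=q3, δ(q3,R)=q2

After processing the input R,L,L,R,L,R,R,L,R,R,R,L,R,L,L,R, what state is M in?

start at q1
read 'R': q1 → q4
read 'L': q4 → q3
read 'L': q3 → q3
read 'R': q3 → q2
read 'L': q2 → q4
read 'R': q4 → q1
read 'R': q1 → q4
read 'L': q4 → q3
read 'R': q3 → q2
read 'R': q2 → q1
read 'R': q1 → q4
read 'L': q4 → q3
read 'R': q3 → q2
read 'L': q2 → q4
read 'L': q4 → q3
read 'R': q3 → q2

q2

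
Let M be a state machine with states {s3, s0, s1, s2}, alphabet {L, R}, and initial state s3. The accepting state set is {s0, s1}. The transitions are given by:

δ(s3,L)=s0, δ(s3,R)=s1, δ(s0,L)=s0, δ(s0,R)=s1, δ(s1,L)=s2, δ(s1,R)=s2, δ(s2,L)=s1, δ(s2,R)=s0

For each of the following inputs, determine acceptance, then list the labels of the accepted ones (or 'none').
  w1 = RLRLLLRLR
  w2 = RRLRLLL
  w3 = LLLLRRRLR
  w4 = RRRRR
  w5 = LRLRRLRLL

w1, w2, w3, w5

w1: Trace: s3 -R-> s1 -L-> s2 -R-> s0 -L-> s0 -L-> s0 -L-> s0 -R-> s1 -L-> s2 -R-> s0  → end s0, accepted
w2: Trace: s3 -R-> s1 -R-> s2 -L-> s1 -R-> s2 -L-> s1 -L-> s2 -L-> s1  → end s1, accepted
w3: Trace: s3 -L-> s0 -L-> s0 -L-> s0 -L-> s0 -R-> s1 -R-> s2 -R-> s0 -L-> s0 -R-> s1  → end s1, accepted
w4: Trace: s3 -R-> s1 -R-> s2 -R-> s0 -R-> s1 -R-> s2  → end s2, rejected
w5: Trace: s3 -L-> s0 -R-> s1 -L-> s2 -R-> s0 -R-> s1 -L-> s2 -R-> s0 -L-> s0 -L-> s0  → end s0, accepted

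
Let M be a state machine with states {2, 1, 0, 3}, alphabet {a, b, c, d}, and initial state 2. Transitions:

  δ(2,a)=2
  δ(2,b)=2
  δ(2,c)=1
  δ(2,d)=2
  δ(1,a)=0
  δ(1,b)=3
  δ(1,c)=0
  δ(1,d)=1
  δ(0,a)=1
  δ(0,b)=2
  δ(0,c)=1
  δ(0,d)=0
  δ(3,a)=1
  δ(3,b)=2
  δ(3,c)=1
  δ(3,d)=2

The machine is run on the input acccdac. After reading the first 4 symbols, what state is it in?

2 → 2 → 1 → 0 → 1
After 4 symbols: 1.

1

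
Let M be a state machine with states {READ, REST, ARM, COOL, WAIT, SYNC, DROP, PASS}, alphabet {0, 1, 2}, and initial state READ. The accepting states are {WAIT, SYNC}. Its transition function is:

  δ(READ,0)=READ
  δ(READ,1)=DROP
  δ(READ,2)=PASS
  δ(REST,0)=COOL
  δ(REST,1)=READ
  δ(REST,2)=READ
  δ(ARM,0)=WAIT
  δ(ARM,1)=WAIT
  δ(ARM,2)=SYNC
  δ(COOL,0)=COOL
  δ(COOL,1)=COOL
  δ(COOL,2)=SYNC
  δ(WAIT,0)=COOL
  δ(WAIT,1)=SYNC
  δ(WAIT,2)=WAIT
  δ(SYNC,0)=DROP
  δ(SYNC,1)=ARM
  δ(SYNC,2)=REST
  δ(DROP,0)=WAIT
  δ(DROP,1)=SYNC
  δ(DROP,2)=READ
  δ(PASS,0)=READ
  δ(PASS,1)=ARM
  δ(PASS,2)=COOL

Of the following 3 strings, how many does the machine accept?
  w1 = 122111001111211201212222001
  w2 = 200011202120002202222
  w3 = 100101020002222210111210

w1:
  start at READ
  read '1': READ → DROP
  read '2': DROP → READ
  read '2': READ → PASS
  read '1': PASS → ARM
  read '1': ARM → WAIT
  read '1': WAIT → SYNC
  read '0': SYNC → DROP
  read '0': DROP → WAIT
  read '1': WAIT → SYNC
  read '1': SYNC → ARM
  read '1': ARM → WAIT
  read '1': WAIT → SYNC
  read '2': SYNC → REST
  read '1': REST → READ
  read '1': READ → DROP
  read '2': DROP → READ
  read '0': READ → READ
  read '1': READ → DROP
  read '2': DROP → READ
  read '1': READ → DROP
  read '2': DROP → READ
  read '2': READ → PASS
  read '2': PASS → COOL
  read '2': COOL → SYNC
  read '0': SYNC → DROP
  read '0': DROP → WAIT
  read '1': WAIT → SYNC
  end SYNC, accepted
w2:
  start at READ
  read '2': READ → PASS
  read '0': PASS → READ
  read '0': READ → READ
  read '0': READ → READ
  read '1': READ → DROP
  read '1': DROP → SYNC
  read '2': SYNC → REST
  read '0': REST → COOL
  read '2': COOL → SYNC
  read '1': SYNC → ARM
  read '2': ARM → SYNC
  read '0': SYNC → DROP
  read '0': DROP → WAIT
  read '0': WAIT → COOL
  read '2': COOL → SYNC
  read '2': SYNC → REST
  read '0': REST → COOL
  read '2': COOL → SYNC
  read '2': SYNC → REST
  read '2': REST → READ
  read '2': READ → PASS
  end PASS, rejected
w3:
  start at READ
  read '1': READ → DROP
  read '0': DROP → WAIT
  read '0': WAIT → COOL
  read '1': COOL → COOL
  read '0': COOL → COOL
  read '1': COOL → COOL
  read '0': COOL → COOL
  read '2': COOL → SYNC
  read '0': SYNC → DROP
  read '0': DROP → WAIT
  read '0': WAIT → COOL
  read '2': COOL → SYNC
  read '2': SYNC → REST
  read '2': REST → READ
  read '2': READ → PASS
  read '2': PASS → COOL
  read '1': COOL → COOL
  read '0': COOL → COOL
  read '1': COOL → COOL
  read '1': COOL → COOL
  read '1': COOL → COOL
  read '2': COOL → SYNC
  read '1': SYNC → ARM
  read '0': ARM → WAIT
  end WAIT, accepted

2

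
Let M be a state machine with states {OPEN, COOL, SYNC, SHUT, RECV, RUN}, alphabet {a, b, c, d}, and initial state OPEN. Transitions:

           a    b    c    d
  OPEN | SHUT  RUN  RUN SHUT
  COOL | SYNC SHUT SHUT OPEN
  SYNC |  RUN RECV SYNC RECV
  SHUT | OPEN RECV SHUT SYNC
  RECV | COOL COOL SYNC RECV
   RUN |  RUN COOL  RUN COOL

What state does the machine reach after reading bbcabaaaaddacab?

OPEN → RUN → COOL → SHUT → OPEN → RUN → RUN → RUN → RUN → RUN → COOL → OPEN → SHUT → SHUT → OPEN → RUN

RUN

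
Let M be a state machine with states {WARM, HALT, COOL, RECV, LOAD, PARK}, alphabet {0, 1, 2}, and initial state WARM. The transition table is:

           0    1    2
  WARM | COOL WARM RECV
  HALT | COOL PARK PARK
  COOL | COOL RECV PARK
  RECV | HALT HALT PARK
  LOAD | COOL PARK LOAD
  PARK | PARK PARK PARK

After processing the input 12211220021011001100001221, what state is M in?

PARK

start at WARM
read '1': WARM → WARM
read '2': WARM → RECV
read '2': RECV → PARK
read '1': PARK → PARK
read '1': PARK → PARK
read '2': PARK → PARK
read '2': PARK → PARK
read '0': PARK → PARK
read '0': PARK → PARK
read '2': PARK → PARK
read '1': PARK → PARK
read '0': PARK → PARK
read '1': PARK → PARK
read '1': PARK → PARK
read '0': PARK → PARK
read '0': PARK → PARK
read '1': PARK → PARK
read '1': PARK → PARK
read '0': PARK → PARK
read '0': PARK → PARK
read '0': PARK → PARK
read '0': PARK → PARK
read '1': PARK → PARK
read '2': PARK → PARK
read '2': PARK → PARK
read '1': PARK → PARK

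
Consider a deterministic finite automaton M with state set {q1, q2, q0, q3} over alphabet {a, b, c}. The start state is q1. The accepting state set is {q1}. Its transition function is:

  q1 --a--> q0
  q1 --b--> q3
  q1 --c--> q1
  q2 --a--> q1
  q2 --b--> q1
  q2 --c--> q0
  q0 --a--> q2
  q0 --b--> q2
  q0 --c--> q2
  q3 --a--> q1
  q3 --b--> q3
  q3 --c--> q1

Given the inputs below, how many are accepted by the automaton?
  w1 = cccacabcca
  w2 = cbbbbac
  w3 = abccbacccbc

2

w1: q1 → q1 → q1 → q1 → q0 → q2 → q1 → q3 → q1 → q1 → q0  → end q0, rejected
w2: q1 → q1 → q3 → q3 → q3 → q3 → q1 → q1  → end q1, accepted
w3: q1 → q0 → q2 → q0 → q2 → q1 → q0 → q2 → q0 → q2 → q1 → q1  → end q1, accepted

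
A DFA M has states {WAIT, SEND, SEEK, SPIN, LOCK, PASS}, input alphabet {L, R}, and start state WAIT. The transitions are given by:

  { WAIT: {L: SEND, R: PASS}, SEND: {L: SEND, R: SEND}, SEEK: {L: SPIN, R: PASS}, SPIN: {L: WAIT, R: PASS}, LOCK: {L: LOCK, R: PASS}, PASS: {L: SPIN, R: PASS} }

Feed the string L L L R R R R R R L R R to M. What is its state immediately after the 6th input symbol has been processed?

start at WAIT
read 'L': WAIT → SEND
read 'L': SEND → SEND
read 'L': SEND → SEND
read 'R': SEND → SEND
read 'R': SEND → SEND
read 'R': SEND → SEND
After 6 symbols: SEND.

SEND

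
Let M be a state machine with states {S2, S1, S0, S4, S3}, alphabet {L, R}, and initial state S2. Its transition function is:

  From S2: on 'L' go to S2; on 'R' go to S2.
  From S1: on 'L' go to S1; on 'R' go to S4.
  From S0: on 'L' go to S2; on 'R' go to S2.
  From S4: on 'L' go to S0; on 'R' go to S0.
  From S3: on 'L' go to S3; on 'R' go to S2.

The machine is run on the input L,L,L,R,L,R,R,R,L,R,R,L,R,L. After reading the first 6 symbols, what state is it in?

S2 → S2 → S2 → S2 → S2 → S2 → S2
After 6 symbols: S2.

S2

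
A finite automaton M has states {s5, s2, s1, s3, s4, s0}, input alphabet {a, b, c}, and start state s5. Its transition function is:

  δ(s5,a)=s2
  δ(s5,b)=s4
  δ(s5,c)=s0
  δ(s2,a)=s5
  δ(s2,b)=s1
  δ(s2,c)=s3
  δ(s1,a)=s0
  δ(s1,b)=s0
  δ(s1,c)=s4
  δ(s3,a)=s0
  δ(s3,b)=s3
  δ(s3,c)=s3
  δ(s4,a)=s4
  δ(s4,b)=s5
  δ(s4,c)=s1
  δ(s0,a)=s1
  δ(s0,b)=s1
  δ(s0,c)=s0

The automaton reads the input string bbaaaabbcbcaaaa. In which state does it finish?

s4

s5 → s4 → s5 → s2 → s5 → s2 → s5 → s4 → s5 → s0 → s1 → s4 → s4 → s4 → s4 → s4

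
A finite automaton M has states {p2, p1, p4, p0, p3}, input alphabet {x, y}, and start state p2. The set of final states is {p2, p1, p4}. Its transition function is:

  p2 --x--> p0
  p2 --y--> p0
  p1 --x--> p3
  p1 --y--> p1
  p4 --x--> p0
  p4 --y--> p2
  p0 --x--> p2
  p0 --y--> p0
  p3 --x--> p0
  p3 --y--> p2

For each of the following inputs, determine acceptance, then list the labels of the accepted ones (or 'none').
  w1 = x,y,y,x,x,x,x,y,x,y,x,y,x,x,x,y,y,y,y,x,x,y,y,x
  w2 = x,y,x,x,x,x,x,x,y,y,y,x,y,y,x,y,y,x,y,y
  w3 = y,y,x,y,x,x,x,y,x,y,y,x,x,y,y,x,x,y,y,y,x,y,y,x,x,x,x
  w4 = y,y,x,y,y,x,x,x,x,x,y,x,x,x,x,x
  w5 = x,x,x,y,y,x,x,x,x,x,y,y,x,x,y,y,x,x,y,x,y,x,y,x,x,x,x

w1, w4

w1: Trace: p2 -x-> p0 -y-> p0 -y-> p0 -x-> p2 -x-> p0 -x-> p2 -x-> p0 -y-> p0 -x-> p2 -y-> p0 -x-> p2 -y-> p0 -x-> p2 -x-> p0 -x-> p2 -y-> p0 -y-> p0 -y-> p0 -y-> p0 -x-> p2 -x-> p0 -y-> p0 -y-> p0 -x-> p2  → end p2, accepted
w2: Trace: p2 -x-> p0 -y-> p0 -x-> p2 -x-> p0 -x-> p2 -x-> p0 -x-> p2 -x-> p0 -y-> p0 -y-> p0 -y-> p0 -x-> p2 -y-> p0 -y-> p0 -x-> p2 -y-> p0 -y-> p0 -x-> p2 -y-> p0 -y-> p0  → end p0, rejected
w3: Trace: p2 -y-> p0 -y-> p0 -x-> p2 -y-> p0 -x-> p2 -x-> p0 -x-> p2 -y-> p0 -x-> p2 -y-> p0 -y-> p0 -x-> p2 -x-> p0 -y-> p0 -y-> p0 -x-> p2 -x-> p0 -y-> p0 -y-> p0 -y-> p0 -x-> p2 -y-> p0 -y-> p0 -x-> p2 -x-> p0 -x-> p2 -x-> p0  → end p0, rejected
w4: Trace: p2 -y-> p0 -y-> p0 -x-> p2 -y-> p0 -y-> p0 -x-> p2 -x-> p0 -x-> p2 -x-> p0 -x-> p2 -y-> p0 -x-> p2 -x-> p0 -x-> p2 -x-> p0 -x-> p2  → end p2, accepted
w5: Trace: p2 -x-> p0 -x-> p2 -x-> p0 -y-> p0 -y-> p0 -x-> p2 -x-> p0 -x-> p2 -x-> p0 -x-> p2 -y-> p0 -y-> p0 -x-> p2 -x-> p0 -y-> p0 -y-> p0 -x-> p2 -x-> p0 -y-> p0 -x-> p2 -y-> p0 -x-> p2 -y-> p0 -x-> p2 -x-> p0 -x-> p2 -x-> p0  → end p0, rejected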